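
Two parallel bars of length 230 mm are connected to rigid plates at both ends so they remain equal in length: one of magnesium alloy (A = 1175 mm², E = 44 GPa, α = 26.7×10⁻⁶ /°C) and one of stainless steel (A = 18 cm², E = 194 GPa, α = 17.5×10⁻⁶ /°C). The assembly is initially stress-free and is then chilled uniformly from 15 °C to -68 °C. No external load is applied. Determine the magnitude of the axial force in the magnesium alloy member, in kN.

The magnesium alloy has the larger α, so on cooling it would change length more than the stainless steel if both were free. The rigid plates force a common final length, so the magnesium alloy is put into tension and the stainless steel into compression, with equal and opposite forces P (no external load).
Compatibility of the two members (thermal + elastic change equal): (α₁ − α₂)ΔT = P·[1/(A₁E₁) + 1/(A₂E₂)].
|α₁ − α₂|·ΔT = 9.2×10⁻⁶ × 83 = 0.0007636.
1/(A₁E₁) + 1/(A₂E₂) = 1/(1175×44×10³) + 1/(1800×194×10³) = 2.221×10⁻⁸ N⁻¹.
So P = 0.0007636 / 2.221×10⁻⁸ = 34.39 kN.

P ≈ 34.4 kN (tensile in the magnesium alloy)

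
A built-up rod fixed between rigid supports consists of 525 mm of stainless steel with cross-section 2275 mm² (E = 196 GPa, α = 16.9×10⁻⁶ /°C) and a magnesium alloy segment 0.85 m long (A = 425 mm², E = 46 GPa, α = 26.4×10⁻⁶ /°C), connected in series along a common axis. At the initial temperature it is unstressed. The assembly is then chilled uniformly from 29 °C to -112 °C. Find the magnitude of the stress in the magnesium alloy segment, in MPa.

σ ≈ 233 MPa (tensile)

Free thermal contraction of the whole bar: Σ αᵢΔT Lᵢ = 16.9×10⁻⁶×141×525 + 26.4×10⁻⁶×141×850 = 4.415 mm.
Since the ends are fixed, an axial force P builds up, equal in every segment, with P · Σ Lᵢ/(AᵢEᵢ) = δ_free.
The series flexibility is Σ Lᵢ/(AᵢEᵢ) = 525/(2275×196×10³) + 850/(425×46×10³) = 4.466×10⁻⁵ mm/N.
So P = 4.415 / 4.466×10⁻⁵ = 98.87 kN, tensile.
σ_{magnesium alloy} = P / A = 98870 / 425 = 232.6 MPa.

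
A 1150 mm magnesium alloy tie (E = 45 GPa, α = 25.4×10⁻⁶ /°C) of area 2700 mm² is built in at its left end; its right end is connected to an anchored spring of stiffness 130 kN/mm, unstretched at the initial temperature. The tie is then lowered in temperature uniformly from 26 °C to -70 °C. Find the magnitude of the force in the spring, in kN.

P ≈ 163 kN

If the spring were absent the tie would shorten by αΔT L = 25.4×10⁻⁶ × 96 × 1150 = 2.804 mm.
With a force P in the spring, the elastic change of the tie is PL/(AE) and that of the spring is P/k; compatibility requires their sum to equal δ_free.
P [ L/(AE) + 1/k ] = δ_free → P [ 1150/(2700×45×10³) + 1/(130×10³) ] = 2.804.
P = 2.804 / 1.716×10⁻⁵ = 163400 N.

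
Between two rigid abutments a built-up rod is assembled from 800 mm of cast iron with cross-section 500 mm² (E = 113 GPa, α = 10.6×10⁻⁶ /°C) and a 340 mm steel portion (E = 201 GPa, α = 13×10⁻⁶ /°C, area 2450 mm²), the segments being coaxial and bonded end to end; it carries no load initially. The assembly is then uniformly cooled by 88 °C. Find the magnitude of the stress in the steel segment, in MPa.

σ ≈ 31.2 MPa (tensile)

Free thermal contraction of the whole bar: Σ αᵢΔT Lᵢ = 10.6×10⁻⁶×88×800 + 13×10⁻⁶×88×340 = 1.135 mm.
The walls prevent any net length change, so an axial force P (same in every segment) develops. Compatibility: P · Σ Lᵢ/(AᵢEᵢ) = δ_free.
Σ Lᵢ/(AᵢEᵢ) = 800/(500×113×10³) + 340/(2450×201×10³) = 1.485×10⁻⁵ mm/N.
So P = 1.135 / 1.485×10⁻⁵ = 76.45 kN, tensile.
σ_{steel} = P / A = 76450 / 2450 = 31.2 MPa.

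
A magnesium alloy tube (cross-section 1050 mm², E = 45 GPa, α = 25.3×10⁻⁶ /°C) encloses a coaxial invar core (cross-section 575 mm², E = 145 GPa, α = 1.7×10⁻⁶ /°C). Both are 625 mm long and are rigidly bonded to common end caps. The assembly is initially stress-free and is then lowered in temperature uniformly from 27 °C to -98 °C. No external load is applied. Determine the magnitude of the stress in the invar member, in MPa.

The magnesium alloy has the larger α, so on cooling it would change length more than the invar if both were free. The rigid plates force a common final length, so the magnesium alloy is put into tension and the invar into compression, with equal and opposite forces P (no external load).
Compatibility of the two members (thermal + elastic change equal): (α₁ − α₂)ΔT = P·[1/(A₁E₁) + 1/(A₂E₂)].
|α₁ − α₂|·ΔT = 23.6×10⁻⁶ × 125 = 0.00295.
1/(A₁E₁) + 1/(A₂E₂) = 1/(1050×45×10³) + 1/(575×145×10³) = 3.316×10⁻⁸ N⁻¹.
P = 0.00295 / 3.316×10⁻⁸ = 88970 N = 88.97 kN.
σ_{invar} = P/A₂ = 88970/575 = 154.7 MPa, compressive.

σ ≈ 155 MPa (compressive)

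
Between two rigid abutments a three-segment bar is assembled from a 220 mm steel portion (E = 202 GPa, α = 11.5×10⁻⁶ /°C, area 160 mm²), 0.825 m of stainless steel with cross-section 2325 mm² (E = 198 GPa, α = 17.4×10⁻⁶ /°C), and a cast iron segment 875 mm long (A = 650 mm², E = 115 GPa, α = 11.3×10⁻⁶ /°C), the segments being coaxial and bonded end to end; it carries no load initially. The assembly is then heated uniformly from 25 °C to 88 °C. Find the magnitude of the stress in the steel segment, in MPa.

σ ≈ 519 MPa (compressive)

Free thermal expansion of the whole bar: Σ αᵢΔT Lᵢ = 11.5×10⁻⁶×63×220 + 17.4×10⁻⁶×63×825 + 11.3×10⁻⁶×63×875 = 1.687 mm.
The walls prevent any net length change, so an axial force P (same in every segment) develops. Compatibility: P · Σ Lᵢ/(AᵢEᵢ) = δ_free.
The series flexibility is Σ Lᵢ/(AᵢEᵢ) = 220/(160×202×10³) + 825/(2325×198×10³) + 875/(650×115×10³) = 2.03×10⁻⁵ mm/N.
P = 1.687 / 2.03×10⁻⁵ = 83070 N = 83.07 kN, compressive.
σ_{steel} = P / A = 83070 / 160 = 519.2 MPa.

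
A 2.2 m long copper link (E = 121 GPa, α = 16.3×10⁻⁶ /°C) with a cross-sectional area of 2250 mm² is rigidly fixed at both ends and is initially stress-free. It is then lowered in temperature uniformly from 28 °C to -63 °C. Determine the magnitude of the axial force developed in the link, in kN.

With zero net strain, σ = E·αΔT = 121 GPa × 16.3×10⁻⁶ × 91 = 179.5 MPa.
Axial force P = σA = 179.5 × 2250 = 403800 N = 403.8 kN, tensile.

P ≈ 404 kN (tensile)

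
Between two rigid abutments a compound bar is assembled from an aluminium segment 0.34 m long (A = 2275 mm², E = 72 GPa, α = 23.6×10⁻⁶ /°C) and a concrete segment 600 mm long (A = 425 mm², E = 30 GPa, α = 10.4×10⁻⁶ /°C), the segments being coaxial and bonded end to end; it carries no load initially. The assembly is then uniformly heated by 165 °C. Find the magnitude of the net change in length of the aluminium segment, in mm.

If the supports were absent, the total length change would be Σ αᵢΔT Lᵢ = 23.6×10⁻⁶×165×340 + 10.4×10⁻⁶×165×600 = 2.354 mm.
Since the ends are fixed, an axial force P builds up, equal in every segment, with P · Σ Lᵢ/(AᵢEᵢ) = δ_free.
The series flexibility is Σ Lᵢ/(AᵢEᵢ) = 340/(2275×72×10³) + 600/(425×30×10³) = 4.913×10⁻⁵ mm/N.
P = 2.354 / 4.913×10⁻⁵ = 47900 N = 47.9 kN, compressive.
For the aluminium segment, free thermal change = 23.6×10⁻⁶×165×340 = 1.324 mm and elastic change from P = 47900×340/(2275×72×10³) = 0.09943 mm; these oppose, so the net change is 1.22 mm (segment lengthens).

|ΔL| ≈ 1.22 mm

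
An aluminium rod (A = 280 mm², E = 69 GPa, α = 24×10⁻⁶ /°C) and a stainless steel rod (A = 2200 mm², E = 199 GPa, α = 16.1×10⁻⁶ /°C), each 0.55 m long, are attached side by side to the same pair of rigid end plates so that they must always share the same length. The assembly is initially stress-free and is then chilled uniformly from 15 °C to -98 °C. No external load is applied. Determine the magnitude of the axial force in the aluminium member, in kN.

P ≈ 16.5 kN (tensile in the aluminium)

Equilibrium of a rigid end plate with no external load gives equal and opposite internal forces ±P in the two members. Since α_{aluminium} > α_{stainless steel}, cooling drives the aluminium into tension and the stainless steel into compression.
Setting the final lengths equal and cancelling L: (α₁ − α₂)ΔT = P/(A₁E₁) + P/(A₂E₂).
|α₁ − α₂|·ΔT = 7.9×10⁻⁶ × 113 = 0.0008927.
1/(A₁E₁) + 1/(A₂E₂) = 1/(280×69×10³) + 1/(2200×199×10³) = 5.404×10⁻⁸ N⁻¹.
P = 0.0008927 / 5.404×10⁻⁸ = 16520 N = 16.52 kN.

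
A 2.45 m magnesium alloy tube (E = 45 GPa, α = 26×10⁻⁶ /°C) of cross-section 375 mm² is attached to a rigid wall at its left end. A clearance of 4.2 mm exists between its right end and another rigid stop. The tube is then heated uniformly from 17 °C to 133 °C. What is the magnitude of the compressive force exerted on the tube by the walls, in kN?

Unrestrained expansion: δ_free = αΔT L = 26×10⁻⁶ × 116 × 2450 = 7.389 mm.
The gap closes (δ_free > 4.2 mm) and the wall then resists a further 7.389 − 4.2 = 3.189 mm of expansion.
Compatibility: PL/(AE) = 3.189 mm, so σ = P/A = E × (3.189/2450) = 58.58 MPa.
Force on the wall = σA = 58.58 × 375 mm² = 21.97 kN.

P ≈ 22 kN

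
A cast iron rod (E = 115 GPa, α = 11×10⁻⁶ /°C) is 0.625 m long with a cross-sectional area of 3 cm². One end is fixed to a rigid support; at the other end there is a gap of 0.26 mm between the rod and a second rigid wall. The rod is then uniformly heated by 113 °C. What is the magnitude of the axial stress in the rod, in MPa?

Free thermal elongation = αΔT L = 11×10⁻⁶ × 113 × 625 = 0.7769 mm.
After closing the 0.26 mm clearance, 0.7769 − 0.26 = 0.5169 mm of expansion remains to be suppressed by the wall.
So σ = E(δ_free − g)/L = 115×10³ × 0.5169/625 = 95.11 MPa.

σ ≈ 95.1 MPa (compressive)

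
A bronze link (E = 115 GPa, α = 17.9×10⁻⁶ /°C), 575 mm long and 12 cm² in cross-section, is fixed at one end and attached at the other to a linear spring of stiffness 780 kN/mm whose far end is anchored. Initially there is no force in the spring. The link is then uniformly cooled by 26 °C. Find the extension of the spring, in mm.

δ ≈ 0.063 mm

The unrestrained thermal change is αΔT L = 17.9×10⁻⁶ × 26 × 575 = 0.2676 mm.
With a force P in the spring, the elastic change of the link is PL/(AE) and that of the spring is P/k; compatibility requires their sum to equal δ_free.
So P = δ_free / [L/(AE) + 1/k] = 0.2676 / [ 575/(1200×115×10³) + 1/(780×10³) ].
P = 0.2676 / 5.449×10⁻⁶ = 49110 N.
Spring extension = P/k = 49110/(780×10³) = 0.06297 mm.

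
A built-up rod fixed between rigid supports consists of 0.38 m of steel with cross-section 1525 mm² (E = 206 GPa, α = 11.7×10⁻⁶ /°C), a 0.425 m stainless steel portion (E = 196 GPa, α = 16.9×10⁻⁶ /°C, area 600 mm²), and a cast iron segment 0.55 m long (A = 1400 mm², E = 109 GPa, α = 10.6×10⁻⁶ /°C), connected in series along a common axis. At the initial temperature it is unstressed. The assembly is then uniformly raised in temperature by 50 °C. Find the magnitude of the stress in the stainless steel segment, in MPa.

Free thermal expansion of the whole bar: Σ αᵢΔT Lᵢ = 11.7×10⁻⁶×50×380 + 16.9×10⁻⁶×50×425 + 10.6×10⁻⁶×50×550 = 0.8729 mm.
The rigid supports impose zero overall length change; the single axial force P common to all segments must satisfy P Σ Lᵢ/(AᵢEᵢ) = δ_free.
The series flexibility is Σ Lᵢ/(AᵢEᵢ) = 380/(1525×206×10³) + 425/(600×196×10³) + 550/(1400×109×10³) = 8.428×10⁻⁶ mm/N.
Hence P = δ_free / Σ(L/AE) = 0.8729/8.428×10⁻⁶ = 103.6 kN (compressive).
σ_{stainless steel} = P / A = 103600 / 600 = 172.6 MPa.

σ ≈ 173 MPa (compressive)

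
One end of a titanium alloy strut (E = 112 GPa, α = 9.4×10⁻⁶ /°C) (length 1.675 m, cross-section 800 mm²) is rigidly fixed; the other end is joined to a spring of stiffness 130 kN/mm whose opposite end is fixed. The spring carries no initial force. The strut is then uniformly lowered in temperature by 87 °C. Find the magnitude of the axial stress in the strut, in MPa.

σ ≈ 64.9 MPa (tensile)

Free thermal contraction: δ_free = αΔT L = 9.4×10⁻⁶ × 87 × 1675 = 1.37 mm.
With a force P in the spring, the elastic change of the strut is PL/(AE) and that of the spring is P/k; compatibility requires their sum to equal δ_free.
P [ L/(AE) + 1/k ] = δ_free → P [ 1675/(800×112×10³) + 1/(130×10³) ] = 1.37.
P = 1.37 / 2.639×10⁻⁵ = 51910 N.
σ = P/A = 51910/800 = 64.89 MPa.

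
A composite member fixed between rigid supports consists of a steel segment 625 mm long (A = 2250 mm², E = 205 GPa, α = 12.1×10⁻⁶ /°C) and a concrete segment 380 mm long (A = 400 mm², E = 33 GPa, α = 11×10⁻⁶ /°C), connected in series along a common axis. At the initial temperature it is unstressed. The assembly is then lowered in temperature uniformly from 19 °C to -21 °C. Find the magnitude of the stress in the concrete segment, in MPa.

σ ≈ 39 MPa (tensile)

If the supports were absent, the total length change would be Σ αᵢΔT Lᵢ = 12.1×10⁻⁶×40×625 + 11×10⁻⁶×40×380 = 0.4697 mm.
Since the ends are fixed, an axial force P builds up, equal in every segment, with P · Σ Lᵢ/(AᵢEᵢ) = δ_free.
Σ Lᵢ/(AᵢEᵢ) = 625/(2250×205×10³) + 380/(400×33×10³) = 3.014×10⁻⁵ mm/N.
P = 0.4697 / 3.014×10⁻⁵ = 15580 N = 15.58 kN, tensile.
σ_{concrete} = P / A = 15580 / 400 = 38.96 MPa.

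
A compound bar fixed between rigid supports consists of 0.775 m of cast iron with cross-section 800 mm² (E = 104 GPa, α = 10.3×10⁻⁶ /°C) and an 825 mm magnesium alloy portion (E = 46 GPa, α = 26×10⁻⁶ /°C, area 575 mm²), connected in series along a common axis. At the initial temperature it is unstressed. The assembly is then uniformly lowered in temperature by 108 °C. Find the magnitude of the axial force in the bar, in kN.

Free thermal contraction of the whole bar: Σ αᵢΔT Lᵢ = 10.3×10⁻⁶×108×775 + 26×10⁻⁶×108×825 = 3.179 mm.
The walls prevent any net length change, so an axial force P (same in every segment) develops. Compatibility: P · Σ Lᵢ/(AᵢEᵢ) = δ_free.
Σ Lᵢ/(AᵢEᵢ) = 775/(800×104×10³) + 825/(575×46×10³) = 4.051×10⁻⁵ mm/N.
So P = 3.179 / 4.051×10⁻⁵ = 78.48 kN, tensile.

P ≈ 78.5 kN (tensile)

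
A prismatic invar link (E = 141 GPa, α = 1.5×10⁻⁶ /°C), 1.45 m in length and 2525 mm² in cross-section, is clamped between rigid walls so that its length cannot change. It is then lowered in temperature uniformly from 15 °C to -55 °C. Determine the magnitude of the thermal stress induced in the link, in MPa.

Because both ends are immovable the net strain is zero, and the suppressed thermal strain is αΔT = 1.5×10⁻⁶ × 70 = 105×10⁻⁶.
σ = EαΔT = 141×10³ × 1.5×10⁻⁶ × 70 = 14.8 MPa (tensile; the link is trying to contract).

σ ≈ 14.8 MPa (tensile)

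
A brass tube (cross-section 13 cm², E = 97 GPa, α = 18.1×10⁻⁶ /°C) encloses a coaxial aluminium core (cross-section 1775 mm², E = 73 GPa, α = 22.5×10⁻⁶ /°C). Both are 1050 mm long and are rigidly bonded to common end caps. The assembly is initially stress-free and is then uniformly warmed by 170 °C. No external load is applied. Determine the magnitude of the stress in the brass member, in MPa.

σ ≈ 36.8 MPa (tensile)

Both members must finish at the same length. With the larger α, the aluminium tends to over-expand; the plates restrain it, putting the aluminium in compression and the brass in tension. With no external load the two internal forces are equal and opposite, magnitude P.
Compatibility of the two members (thermal + elastic change equal): (α₁ − α₂)ΔT = P·[1/(A₁E₁) + 1/(A₂E₂)].
|α₁ − α₂|·ΔT = 4.4×10⁻⁶ × 170 = 0.000748.
1/(A₁E₁) + 1/(A₂E₂) = 1/(1300×97×10³) + 1/(1775×73×10³) = 1.565×10⁻⁸ N⁻¹.
So P = 0.000748 / 1.565×10⁻⁸ = 47.8 kN.
σ_{brass} = P/A₁ = 47800/1300 = 36.77 MPa, tensile.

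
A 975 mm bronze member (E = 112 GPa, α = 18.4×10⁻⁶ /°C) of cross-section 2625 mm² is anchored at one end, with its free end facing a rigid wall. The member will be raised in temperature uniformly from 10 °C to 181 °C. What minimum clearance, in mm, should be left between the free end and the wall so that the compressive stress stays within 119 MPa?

g ≈ 2.03 mm

With no wall the member would lengthen by αΔT L = 18.4×10⁻⁶ × 171 × 975 = 3.068 mm.
A stress of 119 MPa corresponds to the wall pushing the member back by σL/E = 119×975/(112×10³) = 1.036 mm.
So the gap has to take up the difference, g_min = δ_free − σL/E = 3.068 − 1.036 = 2.032 mm.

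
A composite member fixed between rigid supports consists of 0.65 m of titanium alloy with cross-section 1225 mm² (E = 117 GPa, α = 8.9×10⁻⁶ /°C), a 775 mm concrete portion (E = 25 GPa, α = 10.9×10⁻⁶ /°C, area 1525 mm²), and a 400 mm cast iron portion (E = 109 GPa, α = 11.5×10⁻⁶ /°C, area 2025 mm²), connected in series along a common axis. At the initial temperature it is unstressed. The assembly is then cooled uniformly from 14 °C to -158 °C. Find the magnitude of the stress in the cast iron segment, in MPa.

With the walls removed the bar would change length by δ_free = Σ αᵢΔT Lᵢ = 8.9×10⁻⁶×172×650 + 10.9×10⁻⁶×172×775 + 11.5×10⁻⁶×172×400 = 3.239 mm.
Since the ends are fixed, an axial force P builds up, equal in every segment, with P · Σ Lᵢ/(AᵢEᵢ) = δ_free.
Σ Lᵢ/(AᵢEᵢ) = 650/(1225×117×10³) + 775/(1525×25×10³) + 400/(2025×109×10³) = 2.668×10⁻⁵ mm/N.
Hence P = δ_free / Σ(L/AE) = 3.239/2.668×10⁻⁵ = 121.4 kN (tensile).
σ_{cast iron} = P / A = 121400 / 2025 = 59.97 MPa.

σ ≈ 60 MPa (tensile)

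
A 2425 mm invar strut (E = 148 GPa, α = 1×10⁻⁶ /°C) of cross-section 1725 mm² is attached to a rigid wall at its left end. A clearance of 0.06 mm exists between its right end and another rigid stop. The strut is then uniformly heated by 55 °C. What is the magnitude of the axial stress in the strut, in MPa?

If the wall were absent the strut would grow by αΔT L = 1×10⁻⁶ × 55 × 2425 = 0.1334 mm.
The gap closes (δ_free > 0.06 mm) and the wall then resists a further 0.1334 − 0.06 = 0.07337 mm of expansion.
That suppressed elongation corresponds to σ = E·Δ/L = 148×10³ × 0.07337/2425 = 4.478 MPa.

σ ≈ 4.48 MPa (compressive)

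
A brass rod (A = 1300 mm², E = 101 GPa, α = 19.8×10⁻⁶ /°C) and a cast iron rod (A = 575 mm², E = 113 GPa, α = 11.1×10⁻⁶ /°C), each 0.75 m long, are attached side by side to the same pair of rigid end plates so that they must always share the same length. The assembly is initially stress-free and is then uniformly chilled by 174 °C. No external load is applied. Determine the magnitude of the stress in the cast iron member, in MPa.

σ ≈ 114 MPa (compressive)

Both members must finish at the same length. With the larger α, the brass tends to over-contract; the plates restrain it, putting the brass in tension and the cast iron in compression. With no external load the two internal forces are equal and opposite, magnitude P.
Equating the net (thermal + elastic) strains gives |α₁ − α₂|·ΔT = P·[1/(A₁E₁) + 1/(A₂E₂)].
|α₁ − α₂|·ΔT = 8.7×10⁻⁶ × 174 = 0.001514.
1/(A₁E₁) + 1/(A₂E₂) = 1/(1300×101×10³) + 1/(575×113×10³) = 2.301×10⁻⁸ N⁻¹.
P = 0.001514 / 2.301×10⁻⁸ = 65800 N = 65.8 kN.
σ_{cast iron} = P/A₂ = 65800/575 = 114.4 MPa, compressive.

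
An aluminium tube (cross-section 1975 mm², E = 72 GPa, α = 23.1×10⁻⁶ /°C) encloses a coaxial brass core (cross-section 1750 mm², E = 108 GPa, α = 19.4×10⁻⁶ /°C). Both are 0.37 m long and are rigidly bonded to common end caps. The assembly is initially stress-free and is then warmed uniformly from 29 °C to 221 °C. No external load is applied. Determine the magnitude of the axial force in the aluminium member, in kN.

P ≈ 57.6 kN (compressive in the aluminium)

Both members must finish at the same length. With the larger α, the aluminium tends to over-expand; the plates restrain it, putting the aluminium in compression and the brass in tension. With no external load the two internal forces are equal and opposite, magnitude P.
Equating the net (thermal + elastic) strains gives |α₁ − α₂|·ΔT = P·[1/(A₁E₁) + 1/(A₂E₂)].
|α₁ − α₂|·ΔT = 3.7×10⁻⁶ × 192 = 0.0007104.
1/(A₁E₁) + 1/(A₂E₂) = 1/(1975×72×10³) + 1/(1750×108×10³) = 1.232×10⁻⁸ N⁻¹.
So P = 0.0007104 / 1.232×10⁻⁸ = 57.65 kN.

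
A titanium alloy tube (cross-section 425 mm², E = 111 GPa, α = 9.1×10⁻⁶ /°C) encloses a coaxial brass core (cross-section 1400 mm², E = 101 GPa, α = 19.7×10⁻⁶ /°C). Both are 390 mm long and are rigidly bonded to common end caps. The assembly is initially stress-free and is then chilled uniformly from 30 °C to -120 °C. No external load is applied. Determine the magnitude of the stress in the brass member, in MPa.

σ ≈ 40.2 MPa (tensile)

Equilibrium of a rigid end plate with no external load gives equal and opposite internal forces ±P in the two members. Since α_{brass} > α_{titanium alloy}, cooling drives the brass into tension and the titanium alloy into compression.
Compatibility of the two members (thermal + elastic change equal): (α₁ − α₂)ΔT = P·[1/(A₁E₁) + 1/(A₂E₂)].
|α₁ − α₂|·ΔT = 10.6×10⁻⁶ × 150 = 0.00159.
1/(A₁E₁) + 1/(A₂E₂) = 1/(425×111×10³) + 1/(1400×101×10³) = 2.827×10⁻⁸ N⁻¹.
So P = 0.00159 / 2.827×10⁻⁸ = 56.24 kN.
σ_{brass} = P/A₂ = 56240/1400 = 40.17 MPa, tensile.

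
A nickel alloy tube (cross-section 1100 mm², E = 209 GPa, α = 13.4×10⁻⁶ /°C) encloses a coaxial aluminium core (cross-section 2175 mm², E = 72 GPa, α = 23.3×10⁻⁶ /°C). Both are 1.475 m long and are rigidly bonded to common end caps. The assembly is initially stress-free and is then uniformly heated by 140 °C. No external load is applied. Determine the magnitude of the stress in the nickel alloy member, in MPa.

σ ≈ 117 MPa (tensile)

Both members must finish at the same length. With the larger α, the aluminium tends to over-expand; the plates restrain it, putting the aluminium in compression and the nickel alloy in tension. With no external load the two internal forces are equal and opposite, magnitude P.
Equating the net (thermal + elastic) strains gives |α₁ − α₂|·ΔT = P·[1/(A₁E₁) + 1/(A₂E₂)].
|α₁ − α₂|·ΔT = 9.9×10⁻⁶ × 140 = 0.001386.
1/(A₁E₁) + 1/(A₂E₂) = 1/(1100×209×10³) + 1/(2175×72×10³) = 1.074×10⁻⁸ N⁻¹.
P = 0.001386 / 1.074×10⁻⁸ = 129100 N = 129.1 kN.
σ_{nickel alloy} = P/A₁ = 129100/1100 = 117.4 MPa, tensile.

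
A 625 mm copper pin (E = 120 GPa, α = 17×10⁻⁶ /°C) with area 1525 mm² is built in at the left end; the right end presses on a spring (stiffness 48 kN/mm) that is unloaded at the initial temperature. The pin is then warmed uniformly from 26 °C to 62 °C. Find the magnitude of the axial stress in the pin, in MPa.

If the spring were absent the pin would lengthen by αΔT L = 17×10⁻⁶ × 36 × 625 = 0.3825 mm.
With a force P in the spring, the elastic change of the pin is PL/(AE) and that of the spring is P/k; compatibility requires their sum to equal δ_free.
P [ L/(AE) + 1/k ] = δ_free → P [ 625/(1525×120×10³) + 1/(48×10³) ] = 0.3825.
P = 0.3825 / 2.425×10⁻⁵ = 15770 N.
σ = P/A = 15770/1525 = 10.34 MPa.

σ ≈ 10.3 MPa (compressive)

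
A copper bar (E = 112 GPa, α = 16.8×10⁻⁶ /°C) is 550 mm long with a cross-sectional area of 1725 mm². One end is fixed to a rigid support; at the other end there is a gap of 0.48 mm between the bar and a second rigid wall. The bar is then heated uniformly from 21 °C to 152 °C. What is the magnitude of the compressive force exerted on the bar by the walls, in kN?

Free thermal elongation = αΔT L = 16.8×10⁻⁶ × 131 × 550 = 1.21 mm.
The gap closes (δ_free > 0.48 mm) and the wall then resists a further 1.21 − 0.48 = 0.7304 mm of expansion.
So σ = E(δ_free − g)/L = 112×10³ × 0.7304/550 = 148.7 MPa.
P = σA = 148.7 × 1725 = 256.6 kN.

P ≈ 257 kN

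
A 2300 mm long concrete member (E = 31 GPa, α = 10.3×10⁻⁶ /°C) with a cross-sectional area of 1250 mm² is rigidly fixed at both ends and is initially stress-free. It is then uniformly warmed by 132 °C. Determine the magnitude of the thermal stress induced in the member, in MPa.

σ ≈ 42.1 MPa (compressive)

Because both ends are immovable the net strain is zero, and the suppressed thermal strain is αΔT = 10.3×10⁻⁶ × 132 = 1359.6×10⁻⁶.
The stress required to suppress this strain is σ = Eε = 31×10³ × 1359.6×10⁻⁶ = 42.15 MPa, compressive since the member is trying to expand.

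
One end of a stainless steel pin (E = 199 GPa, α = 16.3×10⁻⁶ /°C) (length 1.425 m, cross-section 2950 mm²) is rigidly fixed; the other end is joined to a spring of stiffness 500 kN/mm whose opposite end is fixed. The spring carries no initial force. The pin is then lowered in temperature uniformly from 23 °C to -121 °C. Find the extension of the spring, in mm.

δ ≈ 1.51 mm

Free thermal contraction: δ_free = αΔT L = 16.3×10⁻⁶ × 144 × 1425 = 3.345 mm.
Let P be the tensile force in the spring. The pin extends elastically by PL/(AE) and the spring stretches by P/k; together these equal δ_free.
P [ L/(AE) + 1/k ] = δ_free → P [ 1425/(2950×199×10³) + 1/(500×10³) ] = 3.345.
P = 3.345 / 4.427×10⁻⁶ = 755500 N.
Spring extension = P/k = 755500/(500×10³) = 1.511 mm.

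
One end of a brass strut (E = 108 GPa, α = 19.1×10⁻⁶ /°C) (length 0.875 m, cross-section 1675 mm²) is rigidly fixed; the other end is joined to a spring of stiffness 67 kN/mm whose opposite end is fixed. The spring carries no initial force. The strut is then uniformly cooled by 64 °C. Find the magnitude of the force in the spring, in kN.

Free thermal contraction: δ_free = αΔT L = 19.1×10⁻⁶ × 64 × 875 = 1.07 mm.
Let P be the tensile force in the spring. The strut extends elastically by PL/(AE) and the spring stretches by P/k; together these equal δ_free.
P [ L/(AE) + 1/k ] = δ_free → P [ 875/(1675×108×10³) + 1/(67×10³) ] = 1.07.
P = 1.07 / 1.976×10⁻⁵ = 54120 N.

P ≈ 54.1 kN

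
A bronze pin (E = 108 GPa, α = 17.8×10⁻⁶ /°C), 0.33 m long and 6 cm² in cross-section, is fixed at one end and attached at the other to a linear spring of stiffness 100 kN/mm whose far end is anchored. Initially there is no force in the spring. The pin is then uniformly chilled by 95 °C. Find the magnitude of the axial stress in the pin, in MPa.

σ ≈ 61.6 MPa (tensile)

The unrestrained thermal change is αΔT L = 17.8×10⁻⁶ × 95 × 330 = 0.558 mm.
Let P be the tensile force in the spring. The pin extends elastically by PL/(AE) and the spring stretches by P/k; together these equal δ_free.
P [ L/(AE) + 1/k ] = δ_free → P [ 330/(600×108×10³) + 1/(100×10³) ] = 0.558.
P = 0.558 / 1.509×10⁻⁵ = 36970 N.
σ = P/A = 36970/600 = 61.62 MPa.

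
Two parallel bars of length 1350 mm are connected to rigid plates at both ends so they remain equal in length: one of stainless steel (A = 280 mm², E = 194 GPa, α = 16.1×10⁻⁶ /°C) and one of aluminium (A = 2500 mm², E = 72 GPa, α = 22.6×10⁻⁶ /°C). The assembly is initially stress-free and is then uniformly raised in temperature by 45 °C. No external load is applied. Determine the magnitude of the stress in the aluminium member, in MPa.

σ ≈ 4.88 MPa (compressive)

The aluminium has the larger α, so on heating it would change length more than the stainless steel if both were free. The rigid plates force a common final length, so the aluminium is put into compression and the stainless steel into tension, with equal and opposite forces P (no external load).
Compatibility of the two members (thermal + elastic change equal): (α₁ − α₂)ΔT = P·[1/(A₁E₁) + 1/(A₂E₂)].
|α₁ − α₂|·ΔT = 6.5×10⁻⁶ × 45 = 0.0002925.
1/(A₁E₁) + 1/(A₂E₂) = 1/(280×194×10³) + 1/(2500×72×10³) = 2.396×10⁻⁸ N⁻¹.
So P = 0.0002925 / 2.396×10⁻⁸ = 12.21 kN.
σ_{aluminium} = P/A₂ = 12210/2500 = 4.882 MPa, compressive.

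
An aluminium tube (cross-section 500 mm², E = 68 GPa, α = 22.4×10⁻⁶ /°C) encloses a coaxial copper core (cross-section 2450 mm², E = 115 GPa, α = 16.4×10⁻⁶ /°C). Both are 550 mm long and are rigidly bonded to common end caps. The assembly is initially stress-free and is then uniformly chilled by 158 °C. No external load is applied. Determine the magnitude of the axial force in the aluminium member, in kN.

P ≈ 28.8 kN (tensile in the aluminium)

Equilibrium of a rigid end plate with no external load gives equal and opposite internal forces ±P in the two members. Since α_{aluminium} > α_{copper}, cooling drives the aluminium into tension and the copper into compression.
Setting the final lengths equal and cancelling L: (α₁ − α₂)ΔT = P/(A₁E₁) + P/(A₂E₂).
|α₁ − α₂|·ΔT = 6×10⁻⁶ × 158 = 0.000948.
1/(A₁E₁) + 1/(A₂E₂) = 1/(500×68×10³) + 1/(2450×115×10³) = 3.296×10⁻⁸ N⁻¹.
So P = 0.000948 / 3.296×10⁻⁸ = 28.76 kN.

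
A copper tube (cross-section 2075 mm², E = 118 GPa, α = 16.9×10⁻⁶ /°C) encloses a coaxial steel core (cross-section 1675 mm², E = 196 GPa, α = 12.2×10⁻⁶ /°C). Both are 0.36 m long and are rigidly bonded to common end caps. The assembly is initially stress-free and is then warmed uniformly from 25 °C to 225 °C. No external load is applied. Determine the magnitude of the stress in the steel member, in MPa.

The copper has the larger α, so on heating it would change length more than the steel if both were free. The rigid plates force a common final length, so the copper is put into compression and the steel into tension, with equal and opposite forces P (no external load).
Equating the net (thermal + elastic) strains gives |α₁ − α₂|·ΔT = P·[1/(A₁E₁) + 1/(A₂E₂)].
|α₁ − α₂|·ΔT = 4.7×10⁻⁶ × 200 = 0.00094.
1/(A₁E₁) + 1/(A₂E₂) = 1/(2075×118×10³) + 1/(1675×196×10³) = 7.13×10⁻⁹ N⁻¹.
P = 0.00094 / 7.13×10⁻⁹ = 131800 N = 131.8 kN.
σ_{steel} = P/A₂ = 131800/1675 = 78.71 MPa, tensile.

σ ≈ 78.7 MPa (tensile)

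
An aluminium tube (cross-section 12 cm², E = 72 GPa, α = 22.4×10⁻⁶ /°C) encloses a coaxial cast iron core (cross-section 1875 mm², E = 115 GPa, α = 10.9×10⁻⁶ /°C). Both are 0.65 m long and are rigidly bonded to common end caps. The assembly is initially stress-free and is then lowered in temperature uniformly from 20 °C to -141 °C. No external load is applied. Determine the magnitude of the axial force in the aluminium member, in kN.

The aluminium has the larger α, so on cooling it would change length more than the cast iron if both were free. The rigid plates force a common final length, so the aluminium is put into tension and the cast iron into compression, with equal and opposite forces P (no external load).
Equating the net (thermal + elastic) strains gives |α₁ − α₂|·ΔT = P·[1/(A₁E₁) + 1/(A₂E₂)].
|α₁ − α₂|·ΔT = 11.5×10⁻⁶ × 161 = 0.001851.
1/(A₁E₁) + 1/(A₂E₂) = 1/(1200×72×10³) + 1/(1875×115×10³) = 1.621×10⁻⁸ N⁻¹.
So P = 0.001851 / 1.621×10⁻⁸ = 114.2 kN.

P ≈ 114 kN (tensile in the aluminium)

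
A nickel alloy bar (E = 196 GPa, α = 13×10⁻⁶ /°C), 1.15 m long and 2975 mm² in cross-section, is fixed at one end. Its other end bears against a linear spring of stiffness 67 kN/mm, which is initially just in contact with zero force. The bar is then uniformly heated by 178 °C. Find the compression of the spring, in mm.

If the spring were absent the bar would lengthen by αΔT L = 13×10⁻⁶ × 178 × 1150 = 2.661 mm.
With a force P in the spring, the elastic change of the bar is PL/(AE) and that of the spring is P/k; compatibility requires their sum to equal δ_free.
P [ L/(AE) + 1/k ] = δ_free → P [ 1150/(2975×196×10³) + 1/(67×10³) ] = 2.661.
P = 2.661 / 1.69×10⁻⁵ = 157500 N.
Spring compression = P/k = 157500/(67×10³) = 2.351 mm.

δ ≈ 2.35 mm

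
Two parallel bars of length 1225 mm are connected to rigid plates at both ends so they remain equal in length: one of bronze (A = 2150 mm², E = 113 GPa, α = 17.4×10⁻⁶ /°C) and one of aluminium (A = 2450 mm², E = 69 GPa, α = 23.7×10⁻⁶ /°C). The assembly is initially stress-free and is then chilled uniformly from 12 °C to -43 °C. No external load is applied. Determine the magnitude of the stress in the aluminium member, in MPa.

Both members must finish at the same length. With the larger α, the aluminium tends to over-contract; the plates restrain it, putting the aluminium in tension and the bronze in compression. With no external load the two internal forces are equal and opposite, magnitude P.
Compatibility of the two members (thermal + elastic change equal): (α₁ − α₂)ΔT = P·[1/(A₁E₁) + 1/(A₂E₂)].
|α₁ − α₂|·ΔT = 6.3×10⁻⁶ × 55 = 0.0003465.
1/(A₁E₁) + 1/(A₂E₂) = 1/(2150×113×10³) + 1/(2450×69×10³) = 1.003×10⁻⁸ N⁻¹.
P = 0.0003465 / 1.003×10⁻⁸ = 34540 N = 34.54 kN.
σ_{aluminium} = P/A₂ = 34540/2450 = 14.1 MPa, tensile.

σ ≈ 14.1 MPa (tensile)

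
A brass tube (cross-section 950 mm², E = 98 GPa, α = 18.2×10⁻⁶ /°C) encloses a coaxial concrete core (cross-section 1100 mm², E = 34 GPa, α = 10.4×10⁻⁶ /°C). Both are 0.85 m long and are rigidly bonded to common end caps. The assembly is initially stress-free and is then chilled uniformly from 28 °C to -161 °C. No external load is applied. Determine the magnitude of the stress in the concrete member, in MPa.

Both members must finish at the same length. With the larger α, the brass tends to over-contract; the plates restrain it, putting the brass in tension and the concrete in compression. With no external load the two internal forces are equal and opposite, magnitude P.
Setting the final lengths equal and cancelling L: (α₁ − α₂)ΔT = P/(A₁E₁) + P/(A₂E₂).
|α₁ − α₂|·ΔT = 7.8×10⁻⁶ × 189 = 0.001474.
1/(A₁E₁) + 1/(A₂E₂) = 1/(950×98×10³) + 1/(1100×34×10³) = 3.748×10⁻⁸ N⁻¹.
So P = 0.001474 / 3.748×10⁻⁸ = 39.33 kN.
σ_{concrete} = P/A₂ = 39330/1100 = 35.76 MPa, compressive.

σ ≈ 35.8 MPa (compressive)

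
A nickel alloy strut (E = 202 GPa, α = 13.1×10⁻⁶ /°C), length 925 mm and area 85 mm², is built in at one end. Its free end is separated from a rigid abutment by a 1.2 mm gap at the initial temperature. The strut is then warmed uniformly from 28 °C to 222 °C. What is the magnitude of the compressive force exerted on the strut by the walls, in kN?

Free thermal elongation = αΔT L = 13.1×10⁻⁶ × 194 × 925 = 2.351 mm.
This exceeds the 1.2 mm gap, so the wall pushes back. The portion of expansion that must be recovered elastically is δ_free − gap = 2.351 − 1.2 = 1.151 mm.
That suppressed elongation corresponds to σ = E·Δ/L = 202×10³ × 1.151/925 = 251.3 MPa.
Force on the wall = σA = 251.3 × 85 mm² = 21.36 kN.

P ≈ 21.4 kN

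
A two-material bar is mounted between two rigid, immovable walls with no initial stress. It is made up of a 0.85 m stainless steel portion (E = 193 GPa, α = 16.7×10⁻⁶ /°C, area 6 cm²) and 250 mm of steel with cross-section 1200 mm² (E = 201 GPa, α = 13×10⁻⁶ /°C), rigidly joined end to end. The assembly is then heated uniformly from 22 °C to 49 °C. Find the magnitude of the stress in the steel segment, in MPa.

If the supports were absent, the total length change would be Σ αᵢΔT Lᵢ = 16.7×10⁻⁶×27×850 + 13×10⁻⁶×27×250 = 0.471 mm.
Since the ends are fixed, an axial force P builds up, equal in every segment, with P · Σ Lᵢ/(AᵢEᵢ) = δ_free.
Σ Lᵢ/(AᵢEᵢ) = 850/(600×193×10³) + 250/(1200×201×10³) = 8.377×10⁻⁶ mm/N.
Hence P = δ_free / Σ(L/AE) = 0.471/8.377×10⁻⁶ = 56.23 kN (compressive).
σ_{steel} = P / A = 56230 / 1200 = 46.86 MPa.

σ ≈ 46.9 MPa (compressive)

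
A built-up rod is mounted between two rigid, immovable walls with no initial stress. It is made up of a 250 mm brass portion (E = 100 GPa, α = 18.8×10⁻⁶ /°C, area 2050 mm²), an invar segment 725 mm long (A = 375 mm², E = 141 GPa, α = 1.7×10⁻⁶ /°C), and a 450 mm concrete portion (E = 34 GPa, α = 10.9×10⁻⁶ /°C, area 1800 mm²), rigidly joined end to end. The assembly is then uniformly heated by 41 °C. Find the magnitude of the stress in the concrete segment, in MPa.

With the walls removed the bar would change length by δ_free = Σ αᵢΔT Lᵢ = 18.8×10⁻⁶×41×250 + 1.7×10⁻⁶×41×725 + 10.9×10⁻⁶×41×450 = 0.4443 mm.
Since the ends are fixed, an axial force P builds up, equal in every segment, with P · Σ Lᵢ/(AᵢEᵢ) = δ_free.
The series flexibility is Σ Lᵢ/(AᵢEᵢ) = 250/(2050×100×10³) + 725/(375×141×10³) + 450/(1800×34×10³) = 2.228×10⁻⁵ mm/N.
P = 0.4443 / 2.228×10⁻⁵ = 19940 N = 19.94 kN, compressive.
σ_{concrete} = P / A = 19940 / 1800 = 11.08 MPa.

σ ≈ 11.1 MPa (compressive)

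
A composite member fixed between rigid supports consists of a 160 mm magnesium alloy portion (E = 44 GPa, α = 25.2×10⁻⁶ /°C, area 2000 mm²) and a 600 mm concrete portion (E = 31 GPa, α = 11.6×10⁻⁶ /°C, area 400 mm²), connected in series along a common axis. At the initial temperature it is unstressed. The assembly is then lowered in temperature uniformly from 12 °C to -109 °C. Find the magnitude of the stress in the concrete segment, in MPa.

σ ≈ 66.2 MPa (tensile)

If the supports were absent, the total length change would be Σ αᵢΔT Lᵢ = 25.2×10⁻⁶×121×160 + 11.6×10⁻⁶×121×600 = 1.33 mm.
The rigid supports impose zero overall length change; the single axial force P common to all segments must satisfy P Σ Lᵢ/(AᵢEᵢ) = δ_free.
Σ Lᵢ/(AᵢEᵢ) = 160/(2000×44×10³) + 600/(400×31×10³) = 5.021×10⁻⁵ mm/N.
P = 1.33 / 5.021×10⁻⁵ = 26490 N = 26.49 kN, tensile.
σ_{concrete} = P / A = 26490 / 400 = 66.23 MPa.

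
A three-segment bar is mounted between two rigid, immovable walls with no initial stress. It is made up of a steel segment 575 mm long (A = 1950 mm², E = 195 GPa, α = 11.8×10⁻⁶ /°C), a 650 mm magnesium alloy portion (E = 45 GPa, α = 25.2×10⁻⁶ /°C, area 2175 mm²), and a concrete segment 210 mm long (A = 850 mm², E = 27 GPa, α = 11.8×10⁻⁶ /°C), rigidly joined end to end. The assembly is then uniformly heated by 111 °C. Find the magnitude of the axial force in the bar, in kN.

If the supports were absent, the total length change would be Σ αᵢΔT Lᵢ = 11.8×10⁻⁶×111×575 + 25.2×10⁻⁶×111×650 + 11.8×10⁻⁶×111×210 = 2.846 mm.
Since the ends are fixed, an axial force P builds up, equal in every segment, with P · Σ Lᵢ/(AᵢEᵢ) = δ_free.
The series flexibility is Σ Lᵢ/(AᵢEᵢ) = 575/(1950×195×10³) + 650/(2175×45×10³) + 210/(850×27×10³) = 1.73×10⁻⁵ mm/N.
So P = 2.846 / 1.73×10⁻⁵ = 164.5 kN, compressive.

P ≈ 164 kN (compressive)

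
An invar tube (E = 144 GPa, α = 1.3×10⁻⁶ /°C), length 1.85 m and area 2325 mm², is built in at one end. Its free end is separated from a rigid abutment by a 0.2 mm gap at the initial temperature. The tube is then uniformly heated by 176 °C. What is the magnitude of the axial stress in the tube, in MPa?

σ ≈ 17.4 MPa (compressive)

Unrestrained expansion: δ_free = αΔT L = 1.3×10⁻⁶ × 176 × 1850 = 0.4233 mm.
The gap closes (δ_free > 0.2 mm) and the wall then resists a further 0.4233 − 0.2 = 0.2233 mm of expansion.
That suppressed elongation corresponds to σ = E·Δ/L = 144×10³ × 0.2233/1850 = 17.38 MPa.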